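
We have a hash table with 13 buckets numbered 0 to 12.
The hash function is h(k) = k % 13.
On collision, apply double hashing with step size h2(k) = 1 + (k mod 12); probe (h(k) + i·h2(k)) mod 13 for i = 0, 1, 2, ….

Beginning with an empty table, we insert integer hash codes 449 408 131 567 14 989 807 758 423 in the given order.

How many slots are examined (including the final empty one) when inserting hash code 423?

2

449: h=7 → slot 7
408: h=5 → slot 5
131: h=1 → slot 1
567: h=8 → slot 8
14: h=1, h2=3, probe 1,4 → slot 4
989: h=1, h2=6, probe 1,7,0 → slot 0
807: h=1, h2=4, probe 1,5,9 → slot 9
758: h=4, h2=3, probe 4,7,10 → slot 10
423: h=7, h2=4, probe 7,11 → slot 11
Table: [989, 131, ., ., 14, 408, ., 449, 567, 807, 758, 423, .]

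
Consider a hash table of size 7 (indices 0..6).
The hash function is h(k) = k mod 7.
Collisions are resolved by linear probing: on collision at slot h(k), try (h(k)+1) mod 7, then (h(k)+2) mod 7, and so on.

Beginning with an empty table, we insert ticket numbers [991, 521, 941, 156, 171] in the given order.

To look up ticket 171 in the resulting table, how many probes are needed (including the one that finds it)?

4

991 hashes to 4; slot 4 is free -> place at 4.
521 hashes to 3; slot 3 is free -> place at 3.
941 hashes to 3; 3,4 taken -> place at 5.
156 hashes to 2; slot 2 is free -> place at 2.
171 hashes to 3; 3,4,5 taken -> place at 6.
Table: [_, _, 156, 521, 991, 941, 171]
Lookup 171: h=3, probe 3,4,5,6 → found at 6.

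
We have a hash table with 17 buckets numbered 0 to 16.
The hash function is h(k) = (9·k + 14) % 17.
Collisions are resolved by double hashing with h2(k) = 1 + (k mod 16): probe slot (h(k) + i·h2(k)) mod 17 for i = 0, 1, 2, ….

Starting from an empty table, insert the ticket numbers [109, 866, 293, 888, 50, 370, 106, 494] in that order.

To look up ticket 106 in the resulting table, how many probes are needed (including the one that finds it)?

Insert 109: h=9, slot 9 empty → index 9.
Insert 866: h=5, slot 5 empty → index 5.
Insert 293: h=16, slot 16 empty → index 16.
Insert 888: h=16, h2=9, slot 16 occupied → index 8.
Insert 50: h=5, h2=3, slots 5,8 occupied → index 11.
Insert 370: h=12, slot 12 empty → index 12.
Insert 106: h=16, h2=11, slot 16 occupied → index 10.
Insert 494: h=6, slot 6 empty → index 6.
Table: [_, _, _, _, _, 866, 494, _, 888, 109, 106, 50, 370, _, _, _, 293]
Lookup 106: h=16, h2=11, probe 16,10 → found at 10.

2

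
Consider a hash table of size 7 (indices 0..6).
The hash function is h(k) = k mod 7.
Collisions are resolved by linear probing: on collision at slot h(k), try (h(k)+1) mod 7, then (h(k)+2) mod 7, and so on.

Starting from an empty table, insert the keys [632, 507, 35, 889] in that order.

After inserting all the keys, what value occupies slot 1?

Insert 632: h=2, slot 2 empty -> index 2.
Insert 507: h=3, slot 3 empty -> index 3.
Insert 35: h=0, slot 0 empty -> index 0.
Insert 889: h=0, slot 0 occupied -> index 1.
Table: [35, 889, 632, 507, -, -, -]

889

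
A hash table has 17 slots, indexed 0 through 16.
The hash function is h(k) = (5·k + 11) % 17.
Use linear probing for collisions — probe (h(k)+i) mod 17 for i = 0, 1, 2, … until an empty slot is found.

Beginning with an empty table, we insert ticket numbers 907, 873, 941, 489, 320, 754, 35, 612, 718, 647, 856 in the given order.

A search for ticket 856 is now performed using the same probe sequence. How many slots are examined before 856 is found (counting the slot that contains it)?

907: h=7 → slot 7
873: h=7, probe 7,8 → slot 8
941: h=7, probe 7,8,9 → slot 9
489: h=8, probe 8,9,10 → slot 10
320: h=13 → slot 13
754: h=7, probe 7,8,9,10,11 → slot 11
35: h=16 → slot 16
612: h=11, probe 11,12 → slot 12
718: h=14 → slot 14
647: h=16, probe 16,0 → slot 0
856: h=7, probe 7,8,9,10,11,12,13,14,15 → slot 15
Table: [647, ∅, ∅, ∅, ∅, ∅, ∅, 907, 873, 941, 489, 754, 612, 320, 718, 856, 35]
Lookup 856: h=7, probe 7,8,9,10,11,12,13,14,15 → found at 15.

9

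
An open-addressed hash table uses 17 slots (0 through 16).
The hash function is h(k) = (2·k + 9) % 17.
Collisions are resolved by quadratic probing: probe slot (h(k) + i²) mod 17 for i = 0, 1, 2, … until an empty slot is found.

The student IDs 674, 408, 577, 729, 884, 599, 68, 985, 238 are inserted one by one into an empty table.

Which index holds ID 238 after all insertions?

1

Insert 674: h=14, slot 14 empty => index 14.
Insert 408: h=9, slot 9 empty => index 9.
Insert 577: h=7, slot 7 empty => index 7.
Insert 729: h=5, slot 5 empty => index 5.
Insert 884: h=9, slot 9 occupied => index 10.
Insert 599: h=0, slot 0 empty => index 0.
Insert 68: h=9, slots 9,10 occupied => index 13.
Insert 985: h=7, slot 7 occupied => index 8.
Insert 238: h=9, slots 9,10,13 occupied => index 1.
Table: [599, 238, ., ., ., 729, ., 577, 985, 408, 884, ., ., 68, 674, ., .]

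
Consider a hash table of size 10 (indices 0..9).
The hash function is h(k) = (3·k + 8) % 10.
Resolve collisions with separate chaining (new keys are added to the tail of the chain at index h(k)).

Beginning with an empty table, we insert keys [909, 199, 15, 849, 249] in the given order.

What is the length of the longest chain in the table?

Insert 909: h=5, bucket 5 empty → new chain.
Insert 199: h=5, bucket 5 nonempty → append to chain.
Insert 15: h=3, bucket 3 empty → new chain.
Insert 849: h=5, bucket 5 nonempty → append to chain.
Insert 249: h=5, bucket 5 nonempty → append to chain.
Final buckets:
0: .
1: .
2: .
3: 15
4: .
5: 909 -> 199 -> 849 -> 249
6: .
7: .
8: .
9: .

4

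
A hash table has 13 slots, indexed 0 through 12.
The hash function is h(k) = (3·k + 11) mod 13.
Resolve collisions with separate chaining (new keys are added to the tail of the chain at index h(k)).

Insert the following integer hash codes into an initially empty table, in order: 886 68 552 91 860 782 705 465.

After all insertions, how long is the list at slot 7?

Insert 886: h=4, bucket 4 empty → new chain.
Insert 68: h=7, bucket 7 empty → new chain.
Insert 552: h=3, bucket 3 empty → new chain.
Insert 91: h=11, bucket 11 empty → new chain.
Insert 860: h=4, bucket 4 nonempty → append to chain.
Insert 782: h=4, bucket 4 nonempty → append to chain.
Insert 705: h=7, bucket 7 nonempty → append to chain.
Insert 465: h=2, bucket 2 empty → new chain.
Final buckets:
0: -
1: -
2: 465
3: 552
4: 886 -> 860 -> 782
5: -
6: -
7: 68 -> 705
8: -
9: -
10: -
11: 91
12: -

2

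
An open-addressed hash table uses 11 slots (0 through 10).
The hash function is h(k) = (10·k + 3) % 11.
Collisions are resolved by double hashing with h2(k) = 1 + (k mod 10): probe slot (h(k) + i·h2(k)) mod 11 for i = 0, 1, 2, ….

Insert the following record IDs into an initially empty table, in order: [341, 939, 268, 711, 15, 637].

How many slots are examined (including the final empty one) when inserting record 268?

341 hashes to 3; slot 3 is free -> place at 3.
939 hashes to 10; slot 10 is free -> place at 10.
268 hashes to 10, h2=9; 10 taken -> place at 8.
711 hashes to 7; slot 7 is free -> place at 7.
15 hashes to 10, h2=6; 10 taken -> place at 5.
637 hashes to 4; slot 4 is free -> place at 4.
Table: [-, -, -, 341, 637, 15, -, 711, 268, -, 939]

2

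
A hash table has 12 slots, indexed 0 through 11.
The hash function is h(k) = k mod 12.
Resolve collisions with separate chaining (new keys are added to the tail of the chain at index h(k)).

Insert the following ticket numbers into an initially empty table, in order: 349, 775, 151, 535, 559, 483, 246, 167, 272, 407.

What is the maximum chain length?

Insert 349: h=1, bucket 1 empty -> new chain.
Insert 775: h=7, bucket 7 empty -> new chain.
Insert 151: h=7, bucket 7 nonempty -> append to chain.
Insert 535: h=7, bucket 7 nonempty -> append to chain.
Insert 559: h=7, bucket 7 nonempty -> append to chain.
Insert 483: h=3, bucket 3 empty -> new chain.
Insert 246: h=6, bucket 6 empty -> new chain.
Insert 167: h=11, bucket 11 empty -> new chain.
Insert 272: h=8, bucket 8 empty -> new chain.
Insert 407: h=11, bucket 11 nonempty -> append to chain.
Final buckets:
0: —
1: 349
2: —
3: 483
4: —
5: —
6: 246
7: 775 -> 151 -> 535 -> 559
8: 272
9: —
10: —
11: 167 -> 407

4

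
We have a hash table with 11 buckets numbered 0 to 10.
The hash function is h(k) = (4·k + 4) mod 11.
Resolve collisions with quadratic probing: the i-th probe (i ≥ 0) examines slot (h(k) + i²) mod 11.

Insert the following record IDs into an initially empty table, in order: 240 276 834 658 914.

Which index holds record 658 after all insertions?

5

240 hashes to 7; slot 7 is free -> place at 7.
276 hashes to 8; slot 8 is free -> place at 8.
834 hashes to 7; 7,8 taken -> place at 0.
658 hashes to 7; 7,8,0 taken -> place at 5.
914 hashes to 8; 8 taken -> place at 9.
Table: [834, _, _, _, _, 658, _, 240, 276, 914, _]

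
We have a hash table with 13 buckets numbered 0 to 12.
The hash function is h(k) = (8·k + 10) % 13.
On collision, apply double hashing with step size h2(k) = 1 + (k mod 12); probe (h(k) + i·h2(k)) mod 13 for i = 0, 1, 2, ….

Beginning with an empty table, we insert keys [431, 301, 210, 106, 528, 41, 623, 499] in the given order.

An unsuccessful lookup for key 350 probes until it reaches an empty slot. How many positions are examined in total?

2

Insert 431: h=0, slot 0 empty → index 0.
Insert 301: h=0, h2=2, slot 0 occupied → index 2.
Insert 210: h=0, h2=7, slot 0 occupied → index 7.
Insert 106: h=0, h2=11, slot 0 occupied → index 11.
Insert 528: h=9, slot 9 empty → index 9.
Insert 41: h=0, h2=6, slot 0 occupied → index 6.
Insert 623: h=2, h2=12, slot 2 occupied → index 1.
Insert 499: h=11, h2=8, slots 11,6,1,9 occupied → index 4.
Table: [431, 623, 301, ., 499, ., 41, 210, ., 528, ., 106, .]
Lookup 350: h=2, h2=3, probe 2,5 → slot 5 empty, not found.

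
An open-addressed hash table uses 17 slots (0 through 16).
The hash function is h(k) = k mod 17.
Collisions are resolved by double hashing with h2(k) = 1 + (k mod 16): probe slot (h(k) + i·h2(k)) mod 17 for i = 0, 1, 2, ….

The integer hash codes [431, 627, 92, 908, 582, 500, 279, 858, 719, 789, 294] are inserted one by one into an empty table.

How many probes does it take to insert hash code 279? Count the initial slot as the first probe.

431 hashes to 6; slot 6 is free → place at 6.
627 hashes to 15; slot 15 is free → place at 15.
92 hashes to 7; slot 7 is free → place at 7.
908 hashes to 7, h2=13; 7 taken → place at 3.
582 hashes to 4; slot 4 is free → place at 4.
500 hashes to 7, h2=5; 7 taken → place at 12.
279 hashes to 7, h2=8; 7,15,6 taken → place at 14.
858 hashes to 8; slot 8 is free → place at 8.
719 hashes to 5; slot 5 is free → place at 5.
789 hashes to 7, h2=6; 7 taken → place at 13.
294 hashes to 5, h2=7; 5,12 taken → place at 2.
Table: [., ., 294, 908, 582, 719, 431, 92, 858, ., ., ., 500, 789, 279, 627, .]

4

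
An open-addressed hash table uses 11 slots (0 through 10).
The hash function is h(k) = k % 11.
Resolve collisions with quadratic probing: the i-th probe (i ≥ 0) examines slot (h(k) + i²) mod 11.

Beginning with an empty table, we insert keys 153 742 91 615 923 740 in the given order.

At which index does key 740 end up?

153: h=10 => slot 10
742: h=5 => slot 5
91: h=3 => slot 3
615: h=10, probe 10,0 => slot 0
923: h=10, probe 10,0,3,8 => slot 8
740: h=3, probe 3,4 => slot 4
Table: [615, —, —, 91, 740, 742, —, —, 923, —, 153]

4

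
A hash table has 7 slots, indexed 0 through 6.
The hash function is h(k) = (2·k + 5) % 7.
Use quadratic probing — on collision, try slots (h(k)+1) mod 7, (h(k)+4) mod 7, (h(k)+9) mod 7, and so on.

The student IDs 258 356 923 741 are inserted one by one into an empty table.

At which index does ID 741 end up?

5

258 hashes to 3; slot 3 is free → place at 3.
356 hashes to 3; 3 taken → place at 4.
923 hashes to 3; 3,4 taken → place at 0.
741 hashes to 3; 3,4,0 taken → place at 5.
Table: [923, ., ., 258, 356, 741, .]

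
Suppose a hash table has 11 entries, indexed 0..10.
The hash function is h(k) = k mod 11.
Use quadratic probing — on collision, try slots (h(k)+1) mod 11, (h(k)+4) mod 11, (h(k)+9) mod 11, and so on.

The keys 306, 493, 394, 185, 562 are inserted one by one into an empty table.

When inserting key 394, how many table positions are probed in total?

3

Insert 306: h=9, slot 9 empty -> index 9.
Insert 493: h=9, slot 9 occupied -> index 10.
Insert 394: h=9, slots 9,10 occupied -> index 2.
Insert 185: h=9, slots 9,10,2 occupied -> index 7.
Insert 562: h=1, slot 1 empty -> index 1.
Table: [—, 562, 394, —, —, —, —, 185, —, 306, 493]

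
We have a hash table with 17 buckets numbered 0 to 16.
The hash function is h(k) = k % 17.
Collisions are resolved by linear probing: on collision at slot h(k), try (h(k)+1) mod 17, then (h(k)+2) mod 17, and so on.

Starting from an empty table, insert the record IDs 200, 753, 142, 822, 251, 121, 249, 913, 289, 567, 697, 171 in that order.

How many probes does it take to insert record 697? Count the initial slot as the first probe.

200 hashes to 13; slot 13 is free => place at 13.
753 hashes to 5; slot 5 is free => place at 5.
142 hashes to 6; slot 6 is free => place at 6.
822 hashes to 6; 6 taken => place at 7.
251 hashes to 13; 13 taken => place at 14.
121 hashes to 2; slot 2 is free => place at 2.
249 hashes to 11; slot 11 is free => place at 11.
913 hashes to 12; slot 12 is free => place at 12.
289 hashes to 0; slot 0 is free => place at 0.
567 hashes to 6; 6,7 taken => place at 8.
697 hashes to 0; 0 taken => place at 1.
171 hashes to 1; 1,2 taken => place at 3.
Table: [289, 697, 121, 171, ., 753, 142, 822, 567, ., ., 249, 913, 200, 251, ., .]

2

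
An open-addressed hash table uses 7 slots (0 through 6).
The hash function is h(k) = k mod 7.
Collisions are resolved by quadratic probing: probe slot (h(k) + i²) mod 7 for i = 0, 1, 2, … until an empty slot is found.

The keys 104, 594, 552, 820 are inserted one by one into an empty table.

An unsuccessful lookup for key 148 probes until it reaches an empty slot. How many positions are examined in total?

2

104 hashes to 6; slot 6 is free → place at 6.
594 hashes to 6; 6 taken → place at 0.
552 hashes to 6; 6,0 taken → place at 3.
820 hashes to 1; slot 1 is free → place at 1.
Table: [594, 820, ., 552, ., ., 104]
Lookup 148: h=1, probe 1,2 → slot 2 empty, not found.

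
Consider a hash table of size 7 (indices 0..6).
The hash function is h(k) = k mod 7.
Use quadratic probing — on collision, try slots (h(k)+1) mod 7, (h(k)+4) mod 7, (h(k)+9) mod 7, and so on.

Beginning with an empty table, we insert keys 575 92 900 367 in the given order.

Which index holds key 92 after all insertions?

2

575 hashes to 1; slot 1 is free → place at 1.
92 hashes to 1; 1 taken → place at 2.
900 hashes to 4; slot 4 is free → place at 4.
367 hashes to 3; slot 3 is free → place at 3.
Table: [∅, 575, 92, 367, 900, ∅, ∅]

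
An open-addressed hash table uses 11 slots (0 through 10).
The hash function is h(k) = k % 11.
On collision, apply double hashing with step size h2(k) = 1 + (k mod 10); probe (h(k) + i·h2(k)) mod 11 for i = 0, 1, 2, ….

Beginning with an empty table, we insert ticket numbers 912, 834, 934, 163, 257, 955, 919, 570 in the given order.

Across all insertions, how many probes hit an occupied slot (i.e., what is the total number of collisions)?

Insert 912: h=10, slot 10 empty => index 10.
Insert 834: h=9, slot 9 empty => index 9.
Insert 934: h=10, h2=5, slot 10 occupied => index 4.
Insert 163: h=9, h2=4, slot 9 occupied => index 2.
Insert 257: h=4, h2=8, slot 4 occupied => index 1.
Insert 955: h=9, h2=6, slots 9,4,10 occupied => index 5.
Insert 919: h=6, slot 6 empty => index 6.
Insert 570: h=9, h2=1, slots 9,10 occupied => index 0.
Table: [570, 257, 163, _, 934, 955, 919, _, _, 834, 912]

8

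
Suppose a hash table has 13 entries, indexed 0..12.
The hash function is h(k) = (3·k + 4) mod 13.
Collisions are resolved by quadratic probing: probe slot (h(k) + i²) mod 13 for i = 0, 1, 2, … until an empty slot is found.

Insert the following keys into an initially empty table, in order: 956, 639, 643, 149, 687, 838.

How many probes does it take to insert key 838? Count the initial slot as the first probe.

4

956: h=12 → slot 12
639: h=10 → slot 10
643: h=9 → slot 9
149: h=9, probe 9,10,0 → slot 0
687: h=11 → slot 11
838: h=9, probe 9,10,0,5 → slot 5
Table: [149, -, -, -, -, 838, -, -, -, 643, 639, 687, 956]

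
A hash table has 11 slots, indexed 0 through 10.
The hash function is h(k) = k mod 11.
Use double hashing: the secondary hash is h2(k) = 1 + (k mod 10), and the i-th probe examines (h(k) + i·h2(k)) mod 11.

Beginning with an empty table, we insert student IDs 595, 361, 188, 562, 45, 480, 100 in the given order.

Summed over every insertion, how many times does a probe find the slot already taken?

595 hashes to 1; slot 1 is free => place at 1.
361 hashes to 9; slot 9 is free => place at 9.
188 hashes to 1, h2=9; 1 taken => place at 10.
562 hashes to 1, h2=3; 1 taken => place at 4.
45 hashes to 1, h2=6; 1 taken => place at 7.
480 hashes to 7, h2=1; 7 taken => place at 8.
100 hashes to 1, h2=1; 1 taken => place at 2.
Table: [-, 595, 100, -, 562, -, -, 45, 480, 361, 188]

5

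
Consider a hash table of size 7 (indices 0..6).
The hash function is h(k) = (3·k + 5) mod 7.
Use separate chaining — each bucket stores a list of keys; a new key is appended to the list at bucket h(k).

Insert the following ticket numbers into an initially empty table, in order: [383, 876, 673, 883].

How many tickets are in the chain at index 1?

Insert 383: h=6, bucket 6 empty → new chain.
Insert 876: h=1, bucket 1 empty → new chain.
Insert 673: h=1, bucket 1 nonempty → append to chain.
Insert 883: h=1, bucket 1 nonempty → append to chain.
Final buckets:
0: .
1: 876 -> 673 -> 883
2: .
3: .
4: .
5: .
6: 383

3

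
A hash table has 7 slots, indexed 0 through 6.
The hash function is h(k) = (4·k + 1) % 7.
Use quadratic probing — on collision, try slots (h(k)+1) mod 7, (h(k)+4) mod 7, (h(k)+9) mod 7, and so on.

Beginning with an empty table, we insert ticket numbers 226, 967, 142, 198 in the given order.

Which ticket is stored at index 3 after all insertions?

142

226 hashes to 2; slot 2 is free => place at 2.
967 hashes to 5; slot 5 is free => place at 5.
142 hashes to 2; 2 taken => place at 3.
198 hashes to 2; 2,3 taken => place at 6.
Table: [∅, ∅, 226, 142, ∅, 967, 198]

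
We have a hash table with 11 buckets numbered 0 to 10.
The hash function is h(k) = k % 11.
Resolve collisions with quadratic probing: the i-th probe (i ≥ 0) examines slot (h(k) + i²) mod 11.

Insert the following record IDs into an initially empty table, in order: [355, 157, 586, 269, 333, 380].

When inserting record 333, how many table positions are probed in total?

4

Insert 355: h=3, slot 3 empty -> index 3.
Insert 157: h=3, slot 3 occupied -> index 4.
Insert 586: h=3, slots 3,4 occupied -> index 7.
Insert 269: h=5, slot 5 empty -> index 5.
Insert 333: h=3, slots 3,4,7 occupied -> index 1.
Insert 380: h=6, slot 6 empty -> index 6.
Table: [—, 333, —, 355, 157, 269, 380, 586, —, —, —]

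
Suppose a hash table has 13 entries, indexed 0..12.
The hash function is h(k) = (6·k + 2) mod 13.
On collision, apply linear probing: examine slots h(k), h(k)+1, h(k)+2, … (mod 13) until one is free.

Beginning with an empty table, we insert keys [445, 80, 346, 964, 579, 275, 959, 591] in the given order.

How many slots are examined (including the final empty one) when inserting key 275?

3

445: h=7 -> slot 7
80: h=1 -> slot 1
346: h=11 -> slot 11
964: h=1, probe 1,2 -> slot 2
579: h=5 -> slot 5
275: h=1, probe 1,2,3 -> slot 3
959: h=10 -> slot 10
591: h=12 -> slot 12
Table: [∅, 80, 964, 275, ∅, 579, ∅, 445, ∅, ∅, 959, 346, 591]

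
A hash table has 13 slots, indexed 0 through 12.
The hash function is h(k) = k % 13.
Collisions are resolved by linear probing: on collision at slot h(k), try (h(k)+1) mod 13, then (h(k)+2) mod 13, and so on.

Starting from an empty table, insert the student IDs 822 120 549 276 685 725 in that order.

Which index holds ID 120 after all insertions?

4

Insert 822: h=3, slot 3 empty -> index 3.
Insert 120: h=3, slot 3 occupied -> index 4.
Insert 549: h=3, slots 3,4 occupied -> index 5.
Insert 276: h=3, slots 3,4,5 occupied -> index 6.
Insert 685: h=9, slot 9 empty -> index 9.
Insert 725: h=10, slot 10 empty -> index 10.
Table: [∅, ∅, ∅, 822, 120, 549, 276, ∅, ∅, 685, 725, ∅, ∅]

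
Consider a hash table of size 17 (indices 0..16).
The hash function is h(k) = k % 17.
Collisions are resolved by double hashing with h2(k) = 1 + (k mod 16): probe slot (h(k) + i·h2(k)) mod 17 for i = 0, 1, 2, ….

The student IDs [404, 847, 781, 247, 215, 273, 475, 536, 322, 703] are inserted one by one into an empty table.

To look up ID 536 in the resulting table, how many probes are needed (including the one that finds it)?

Insert 404: h=13, slot 13 empty → index 13.
Insert 847: h=14, slot 14 empty → index 14.
Insert 781: h=16, slot 16 empty → index 16.
Insert 247: h=9, slot 9 empty → index 9.
Insert 215: h=11, slot 11 empty → index 11.
Insert 273: h=1, slot 1 empty → index 1.
Insert 475: h=16, h2=12, slots 16,11 occupied → index 6.
Insert 536: h=9, h2=9, slots 9,1 occupied → index 10.
Insert 322: h=16, h2=3, slot 16 occupied → index 2.
Insert 703: h=6, h2=16, slot 6 occupied → index 5.
Table: [∅, 273, 322, ∅, ∅, 703, 475, ∅, ∅, 247, 536, 215, ∅, 404, 847, ∅, 781]
Lookup 536: h=9, h2=9, probe 9,1,10 → found at 10.

3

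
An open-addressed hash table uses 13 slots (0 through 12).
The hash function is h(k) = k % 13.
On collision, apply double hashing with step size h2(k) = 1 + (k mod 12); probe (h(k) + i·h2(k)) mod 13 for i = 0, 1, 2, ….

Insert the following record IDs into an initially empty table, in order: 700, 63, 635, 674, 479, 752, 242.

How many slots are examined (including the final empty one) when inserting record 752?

700: h=11 => slot 11
63: h=11, h2=4, probe 11,2 => slot 2
635: h=11, h2=12, probe 11,10 => slot 10
674: h=11, h2=3, probe 11,1 => slot 1
479: h=11, h2=12, probe 11,10,9 => slot 9
752: h=11, h2=9, probe 11,7 => slot 7
242: h=8 => slot 8
Table: [-, 674, 63, -, -, -, -, 752, 242, 479, 635, 700, -]

2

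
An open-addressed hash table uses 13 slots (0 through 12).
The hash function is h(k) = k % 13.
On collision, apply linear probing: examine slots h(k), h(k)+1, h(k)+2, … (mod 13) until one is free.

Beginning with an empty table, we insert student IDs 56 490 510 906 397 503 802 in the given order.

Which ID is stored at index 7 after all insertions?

56: h=4 => slot 4
490: h=9 => slot 9
510: h=3 => slot 3
906: h=9, probe 9,10 => slot 10
397: h=7 => slot 7
503: h=9, probe 9,10,11 => slot 11
802: h=9, probe 9,10,11,12 => slot 12
Table: [—, —, —, 510, 56, —, —, 397, —, 490, 906, 503, 802]

397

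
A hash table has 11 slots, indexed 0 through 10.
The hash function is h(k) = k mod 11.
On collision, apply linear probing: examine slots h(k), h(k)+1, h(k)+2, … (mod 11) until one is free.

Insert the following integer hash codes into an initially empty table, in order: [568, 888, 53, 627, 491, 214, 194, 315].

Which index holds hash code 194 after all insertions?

1

568 hashes to 7; slot 7 is free -> place at 7.
888 hashes to 8; slot 8 is free -> place at 8.
53 hashes to 9; slot 9 is free -> place at 9.
627 hashes to 0; slot 0 is free -> place at 0.
491 hashes to 7; 7,8,9 taken -> place at 10.
214 hashes to 5; slot 5 is free -> place at 5.
194 hashes to 7; 7,8,9,10,0 taken -> place at 1.
315 hashes to 7; 7,8,9,10,0,1 taken -> place at 2.
Table: [627, 194, 315, ., ., 214, ., 568, 888, 53, 491]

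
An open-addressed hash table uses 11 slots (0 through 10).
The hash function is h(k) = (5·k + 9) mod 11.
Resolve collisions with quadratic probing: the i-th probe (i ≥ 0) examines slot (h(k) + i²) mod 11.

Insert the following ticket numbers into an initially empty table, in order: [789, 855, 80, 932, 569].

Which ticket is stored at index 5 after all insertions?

Insert 789: h=5, slot 5 empty → index 5.
Insert 855: h=5, slot 5 occupied → index 6.
Insert 80: h=2, slot 2 empty → index 2.
Insert 932: h=5, slots 5,6 occupied → index 9.
Insert 569: h=5, slots 5,6,9 occupied → index 3.
Table: [—, —, 80, 569, —, 789, 855, —, —, 932, —]

789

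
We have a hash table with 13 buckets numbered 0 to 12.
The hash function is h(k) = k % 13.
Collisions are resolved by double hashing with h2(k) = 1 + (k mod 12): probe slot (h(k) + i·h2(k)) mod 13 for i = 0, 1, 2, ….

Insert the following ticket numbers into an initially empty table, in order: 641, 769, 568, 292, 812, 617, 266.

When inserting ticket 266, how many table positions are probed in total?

Insert 641: h=4, slot 4 empty → index 4.
Insert 769: h=2, slot 2 empty → index 2.
Insert 568: h=9, slot 9 empty → index 9.
Insert 292: h=6, slot 6 empty → index 6.
Insert 812: h=6, h2=9, slots 6,2 occupied → index 11.
Insert 617: h=6, h2=6, slot 6 occupied → index 12.
Insert 266: h=6, h2=3, slots 6,9,12,2 occupied → index 5.
Table: [_, _, 769, _, 641, 266, 292, _, _, 568, _, 812, 617]

5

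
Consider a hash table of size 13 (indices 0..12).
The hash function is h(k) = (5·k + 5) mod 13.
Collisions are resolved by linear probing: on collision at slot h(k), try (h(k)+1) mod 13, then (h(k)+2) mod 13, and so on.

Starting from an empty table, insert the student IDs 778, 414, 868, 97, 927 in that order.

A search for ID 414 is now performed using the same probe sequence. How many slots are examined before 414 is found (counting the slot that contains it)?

2

778 hashes to 8; slot 8 is free => place at 8.
414 hashes to 8; 8 taken => place at 9.
868 hashes to 3; slot 3 is free => place at 3.
97 hashes to 9; 9 taken => place at 10.
927 hashes to 12; slot 12 is free => place at 12.
Table: [., ., ., 868, ., ., ., ., 778, 414, 97, ., 927]
Lookup 414: h=8, probe 8,9 → found at 9.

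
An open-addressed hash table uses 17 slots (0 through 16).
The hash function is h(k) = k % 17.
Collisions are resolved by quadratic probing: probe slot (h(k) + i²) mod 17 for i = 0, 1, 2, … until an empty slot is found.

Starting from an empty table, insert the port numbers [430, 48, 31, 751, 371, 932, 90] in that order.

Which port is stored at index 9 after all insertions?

430: h=5 → slot 5
48: h=14 → slot 14
31: h=14, probe 14,15 → slot 15
751: h=3 → slot 3
371: h=14, probe 14,15,1 → slot 1
932: h=14, probe 14,15,1,6 → slot 6
90: h=5, probe 5,6,9 → slot 9
Table: [-, 371, -, 751, -, 430, 932, -, -, 90, -, -, -, -, 48, 31, -]

90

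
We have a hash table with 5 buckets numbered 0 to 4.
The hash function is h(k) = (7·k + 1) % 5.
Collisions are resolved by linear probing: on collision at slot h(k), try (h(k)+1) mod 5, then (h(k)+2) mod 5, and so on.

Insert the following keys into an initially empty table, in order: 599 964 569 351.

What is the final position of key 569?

1

599 hashes to 4; slot 4 is free -> place at 4.
964 hashes to 4; 4 taken -> place at 0.
569 hashes to 4; 4,0 taken -> place at 1.
351 hashes to 3; slot 3 is free -> place at 3.
Table: [964, 569, ∅, 351, 599]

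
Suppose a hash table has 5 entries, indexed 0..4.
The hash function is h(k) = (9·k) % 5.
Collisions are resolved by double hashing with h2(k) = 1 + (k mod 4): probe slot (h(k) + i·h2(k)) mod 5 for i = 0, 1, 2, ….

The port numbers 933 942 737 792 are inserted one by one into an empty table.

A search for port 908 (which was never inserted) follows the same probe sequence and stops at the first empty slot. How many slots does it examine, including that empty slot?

933: h=2 => slot 2
942: h=3 => slot 3
737: h=3, h2=2, probe 3,0 => slot 0
792: h=3, h2=1, probe 3,4 => slot 4
Table: [737, -, 933, 942, 792]
Lookup 908: h=2, h2=1, probe 2,3,4,0,1 → slot 1 empty, not found.

5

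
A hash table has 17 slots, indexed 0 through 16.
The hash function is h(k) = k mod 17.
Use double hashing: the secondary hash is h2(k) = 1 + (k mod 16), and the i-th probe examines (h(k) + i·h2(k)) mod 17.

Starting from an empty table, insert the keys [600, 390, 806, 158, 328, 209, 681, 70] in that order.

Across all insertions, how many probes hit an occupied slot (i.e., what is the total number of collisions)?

600: h=5 => slot 5
390: h=16 => slot 16
806: h=7 => slot 7
158: h=5, h2=15, probe 5,3 => slot 3
328: h=5, h2=9, probe 5,14 => slot 14
209: h=5, h2=2, probe 5,7,9 => slot 9
681: h=1 => slot 1
70: h=2 => slot 2
Table: [∅, 681, 70, 158, ∅, 600, ∅, 806, ∅, 209, ∅, ∅, ∅, ∅, 328, ∅, 390]

4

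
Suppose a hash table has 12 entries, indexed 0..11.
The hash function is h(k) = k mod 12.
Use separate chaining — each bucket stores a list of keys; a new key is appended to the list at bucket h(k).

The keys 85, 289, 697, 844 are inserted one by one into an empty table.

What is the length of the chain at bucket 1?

3

85 -> bucket 1
289 -> bucket 1 (collision)
697 -> bucket 1 (collision)
844 -> bucket 4
Final buckets:
0: —
1: 85 -> 289 -> 697
2: —
3: —
4: 844
5: —
6: —
7: —
8: —
9: —
10: —
11: —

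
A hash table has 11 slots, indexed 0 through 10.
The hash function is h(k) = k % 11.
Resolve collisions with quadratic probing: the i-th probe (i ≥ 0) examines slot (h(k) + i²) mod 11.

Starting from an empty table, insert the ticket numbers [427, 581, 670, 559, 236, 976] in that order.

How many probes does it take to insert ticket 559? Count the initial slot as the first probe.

3

427 hashes to 9; slot 9 is free → place at 9.
581 hashes to 9; 9 taken → place at 10.
670 hashes to 10; 10 taken → place at 0.
559 hashes to 9; 9,10 taken → place at 2.
236 hashes to 5; slot 5 is free → place at 5.
976 hashes to 8; slot 8 is free → place at 8.
Table: [670, ., 559, ., ., 236, ., ., 976, 427, 581]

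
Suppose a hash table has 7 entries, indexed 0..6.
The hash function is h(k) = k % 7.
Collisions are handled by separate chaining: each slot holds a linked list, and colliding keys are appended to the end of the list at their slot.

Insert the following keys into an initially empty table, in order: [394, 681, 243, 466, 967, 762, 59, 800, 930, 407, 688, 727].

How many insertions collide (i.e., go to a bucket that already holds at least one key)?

6

394 -> bucket 2
681 -> bucket 2 (collision)
243 -> bucket 5
466 -> bucket 4
967 -> bucket 1
762 -> bucket 6
59 -> bucket 3
800 -> bucket 2 (collision)
930 -> bucket 6 (collision)
407 -> bucket 1 (collision)
688 -> bucket 2 (collision)
727 -> bucket 6 (collision)
Final buckets:
0: —
1: 967 -> 407
2: 394 -> 681 -> 800 -> 688
3: 59
4: 466
5: 243
6: 762 -> 930 -> 727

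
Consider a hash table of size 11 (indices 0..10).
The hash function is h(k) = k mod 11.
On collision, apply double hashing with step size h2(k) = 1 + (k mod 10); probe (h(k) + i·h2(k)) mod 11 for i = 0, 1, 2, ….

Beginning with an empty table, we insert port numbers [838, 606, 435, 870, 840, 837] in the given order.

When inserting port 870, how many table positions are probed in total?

3

Insert 838: h=2, slot 2 empty => index 2.
Insert 606: h=1, slot 1 empty => index 1.
Insert 435: h=6, slot 6 empty => index 6.
Insert 870: h=1, h2=1, slots 1,2 occupied => index 3.
Insert 840: h=4, slot 4 empty => index 4.
Insert 837: h=1, h2=8, slot 1 occupied => index 9.
Table: [., 606, 838, 870, 840, ., 435, ., ., 837, .]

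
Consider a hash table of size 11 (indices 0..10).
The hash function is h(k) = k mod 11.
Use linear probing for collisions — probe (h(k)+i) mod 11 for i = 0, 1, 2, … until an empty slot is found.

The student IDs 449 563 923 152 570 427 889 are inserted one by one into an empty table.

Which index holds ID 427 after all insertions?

449: h=9 => slot 9
563: h=2 => slot 2
923: h=10 => slot 10
152: h=9, probe 9,10,0 => slot 0
570: h=9, probe 9,10,0,1 => slot 1
427: h=9, probe 9,10,0,1,2,3 => slot 3
889: h=9, probe 9,10,0,1,2,3,4 => slot 4
Table: [152, 570, 563, 427, 889, —, —, —, —, 449, 923]

3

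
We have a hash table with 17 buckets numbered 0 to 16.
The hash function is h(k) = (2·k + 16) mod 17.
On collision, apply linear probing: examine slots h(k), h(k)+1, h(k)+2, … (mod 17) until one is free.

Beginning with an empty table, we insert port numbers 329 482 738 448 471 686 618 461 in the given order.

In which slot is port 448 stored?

14

Insert 329: h=11, slot 11 empty => index 11.
Insert 482: h=11, slot 11 occupied => index 12.
Insert 738: h=13, slot 13 empty => index 13.
Insert 448: h=11, slots 11,12,13 occupied => index 14.
Insert 471: h=6, slot 6 empty => index 6.
Insert 686: h=11, slots 11,12,13,14 occupied => index 15.
Insert 618: h=11, slots 11,12,13,14,15 occupied => index 16.
Insert 461: h=3, slot 3 empty => index 3.
Table: [., ., ., 461, ., ., 471, ., ., ., ., 329, 482, 738, 448, 686, 618]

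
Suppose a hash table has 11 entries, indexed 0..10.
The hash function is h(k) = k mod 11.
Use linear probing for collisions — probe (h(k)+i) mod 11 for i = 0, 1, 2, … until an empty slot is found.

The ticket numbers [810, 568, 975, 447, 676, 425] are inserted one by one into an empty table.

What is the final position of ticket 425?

0

810 hashes to 7; slot 7 is free → place at 7.
568 hashes to 7; 7 taken → place at 8.
975 hashes to 7; 7,8 taken → place at 9.
447 hashes to 7; 7,8,9 taken → place at 10.
676 hashes to 5; slot 5 is free → place at 5.
425 hashes to 7; 7,8,9,10 taken → place at 0.
Table: [425, —, —, —, —, 676, —, 810, 568, 975, 447]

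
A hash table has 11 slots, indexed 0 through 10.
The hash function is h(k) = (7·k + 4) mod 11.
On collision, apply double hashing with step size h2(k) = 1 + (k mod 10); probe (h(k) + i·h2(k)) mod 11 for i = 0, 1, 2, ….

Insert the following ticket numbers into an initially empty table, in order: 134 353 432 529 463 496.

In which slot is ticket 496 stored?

134 hashes to 7; slot 7 is free -> place at 7.
353 hashes to 0; slot 0 is free -> place at 0.
432 hashes to 3; slot 3 is free -> place at 3.
529 hashes to 0, h2=10; 0 taken -> place at 10.
463 hashes to 0, h2=4; 0 taken -> place at 4.
496 hashes to 0, h2=7; 0,7,3,10 taken -> place at 6.
Table: [353, ., ., 432, 463, ., 496, 134, ., ., 529]

6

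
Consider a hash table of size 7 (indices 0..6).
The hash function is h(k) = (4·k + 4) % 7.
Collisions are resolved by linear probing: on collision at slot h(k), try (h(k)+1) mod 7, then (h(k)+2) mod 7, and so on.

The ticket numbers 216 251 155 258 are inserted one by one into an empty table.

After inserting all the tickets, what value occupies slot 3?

258

Insert 216: h=0, slot 0 empty → index 0.
Insert 251: h=0, slot 0 occupied → index 1.
Insert 155: h=1, slot 1 occupied → index 2.
Insert 258: h=0, slots 0,1,2 occupied → index 3.
Table: [216, 251, 155, 258, _, _, _]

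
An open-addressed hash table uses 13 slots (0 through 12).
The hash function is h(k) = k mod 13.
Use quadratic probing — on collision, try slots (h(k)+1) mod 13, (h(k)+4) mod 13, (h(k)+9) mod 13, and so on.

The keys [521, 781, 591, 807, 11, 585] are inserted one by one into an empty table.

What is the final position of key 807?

5

521 hashes to 1; slot 1 is free → place at 1.
781 hashes to 1; 1 taken → place at 2.
591 hashes to 6; slot 6 is free → place at 6.
807 hashes to 1; 1,2 taken → place at 5.
11 hashes to 11; slot 11 is free → place at 11.
585 hashes to 0; slot 0 is free → place at 0.
Table: [585, 521, 781, —, —, 807, 591, —, —, —, —, 11, —]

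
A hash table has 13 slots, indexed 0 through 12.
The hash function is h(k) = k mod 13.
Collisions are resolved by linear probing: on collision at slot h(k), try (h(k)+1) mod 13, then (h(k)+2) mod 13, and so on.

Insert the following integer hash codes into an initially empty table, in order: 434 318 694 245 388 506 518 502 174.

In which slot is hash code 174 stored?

9

434: h=5 -> slot 5
318: h=6 -> slot 6
694: h=5, probe 5,6,7 -> slot 7
245: h=11 -> slot 11
388: h=11, probe 11,12 -> slot 12
506: h=12, probe 12,0 -> slot 0
518: h=11, probe 11,12,0,1 -> slot 1
502: h=8 -> slot 8
174: h=5, probe 5,6,7,8,9 -> slot 9
Table: [506, 518, -, -, -, 434, 318, 694, 502, 174, -, 245, 388]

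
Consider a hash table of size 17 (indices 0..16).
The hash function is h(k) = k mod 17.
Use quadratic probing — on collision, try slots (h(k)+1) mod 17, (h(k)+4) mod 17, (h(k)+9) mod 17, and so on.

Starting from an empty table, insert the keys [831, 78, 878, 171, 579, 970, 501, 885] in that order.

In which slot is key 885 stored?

831 hashes to 15; slot 15 is free => place at 15.
78 hashes to 10; slot 10 is free => place at 10.
878 hashes to 11; slot 11 is free => place at 11.
171 hashes to 1; slot 1 is free => place at 1.
579 hashes to 1; 1 taken => place at 2.
970 hashes to 1; 1,2 taken => place at 5.
501 hashes to 8; slot 8 is free => place at 8.
885 hashes to 1; 1,2,5,10 taken => place at 0.
Table: [885, 171, 579, _, _, 970, _, _, 501, _, 78, 878, _, _, _, 831, _]

0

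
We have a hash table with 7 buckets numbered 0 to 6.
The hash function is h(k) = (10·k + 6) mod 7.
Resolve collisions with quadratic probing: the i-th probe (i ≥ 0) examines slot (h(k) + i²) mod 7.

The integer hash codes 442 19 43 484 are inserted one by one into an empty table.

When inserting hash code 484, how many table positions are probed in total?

3

Insert 442: h=2, slot 2 empty -> index 2.
Insert 19: h=0, slot 0 empty -> index 0.
Insert 43: h=2, slot 2 occupied -> index 3.
Insert 484: h=2, slots 2,3 occupied -> index 6.
Table: [19, _, 442, 43, _, _, 484]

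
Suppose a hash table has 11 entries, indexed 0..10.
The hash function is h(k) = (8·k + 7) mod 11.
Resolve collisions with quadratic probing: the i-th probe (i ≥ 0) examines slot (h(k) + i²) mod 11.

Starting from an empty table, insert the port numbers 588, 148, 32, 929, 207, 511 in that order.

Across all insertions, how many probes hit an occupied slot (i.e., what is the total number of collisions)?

588 hashes to 3; slot 3 is free → place at 3.
148 hashes to 3; 3 taken → place at 4.
32 hashes to 10; slot 10 is free → place at 10.
929 hashes to 3; 3,4 taken → place at 7.
207 hashes to 2; slot 2 is free → place at 2.
511 hashes to 3; 3,4,7 taken → place at 1.
Table: [∅, 511, 207, 588, 148, ∅, ∅, 929, ∅, ∅, 32]

6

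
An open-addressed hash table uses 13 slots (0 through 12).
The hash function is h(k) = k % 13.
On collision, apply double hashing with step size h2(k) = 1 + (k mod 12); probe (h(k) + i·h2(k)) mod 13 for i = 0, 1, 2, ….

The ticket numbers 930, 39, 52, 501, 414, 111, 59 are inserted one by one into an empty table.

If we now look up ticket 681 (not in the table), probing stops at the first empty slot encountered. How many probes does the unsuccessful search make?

930: h=7 -> slot 7
39: h=0 -> slot 0
52: h=0, h2=5, probe 0,5 -> slot 5
501: h=7, h2=10, probe 7,4 -> slot 4
414: h=11 -> slot 11
111: h=7, h2=4, probe 7,11,2 -> slot 2
59: h=7, h2=12, probe 7,6 -> slot 6
Table: [39, _, 111, _, 501, 52, 59, 930, _, _, _, 414, _]
Lookup 681: h=5, h2=10, probe 5,2,12 → slot 12 empty, not found.

3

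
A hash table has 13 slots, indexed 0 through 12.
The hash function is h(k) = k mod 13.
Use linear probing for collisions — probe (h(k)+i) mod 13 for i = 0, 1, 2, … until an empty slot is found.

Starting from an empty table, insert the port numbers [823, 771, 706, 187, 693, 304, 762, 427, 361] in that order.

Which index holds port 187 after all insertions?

823: h=4 => slot 4
771: h=4, probe 4,5 => slot 5
706: h=4, probe 4,5,6 => slot 6
187: h=5, probe 5,6,7 => slot 7
693: h=4, probe 4,5,6,7,8 => slot 8
304: h=5, probe 5,6,7,8,9 => slot 9
762: h=8, probe 8,9,10 => slot 10
427: h=11 => slot 11
361: h=10, probe 10,11,12 => slot 12
Table: [∅, ∅, ∅, ∅, 823, 771, 706, 187, 693, 304, 762, 427, 361]

7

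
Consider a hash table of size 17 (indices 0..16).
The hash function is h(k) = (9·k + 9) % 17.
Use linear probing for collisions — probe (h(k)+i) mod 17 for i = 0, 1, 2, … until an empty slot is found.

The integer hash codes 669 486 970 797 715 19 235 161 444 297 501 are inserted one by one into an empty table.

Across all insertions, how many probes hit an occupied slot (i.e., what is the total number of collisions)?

8

669 hashes to 12; slot 12 is free -> place at 12.
486 hashes to 14; slot 14 is free -> place at 14.
970 hashes to 1; slot 1 is free -> place at 1.
797 hashes to 8; slot 8 is free -> place at 8.
715 hashes to 1; 1 taken -> place at 2.
19 hashes to 10; slot 10 is free -> place at 10.
235 hashes to 16; slot 16 is free -> place at 16.
161 hashes to 13; slot 13 is free -> place at 13.
444 hashes to 10; 10 taken -> place at 11.
297 hashes to 13; 13,14 taken -> place at 15.
501 hashes to 13; 13,14,15,16 taken -> place at 0.
Table: [501, 970, 715, ., ., ., ., ., 797, ., 19, 444, 669, 161, 486, 297, 235]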